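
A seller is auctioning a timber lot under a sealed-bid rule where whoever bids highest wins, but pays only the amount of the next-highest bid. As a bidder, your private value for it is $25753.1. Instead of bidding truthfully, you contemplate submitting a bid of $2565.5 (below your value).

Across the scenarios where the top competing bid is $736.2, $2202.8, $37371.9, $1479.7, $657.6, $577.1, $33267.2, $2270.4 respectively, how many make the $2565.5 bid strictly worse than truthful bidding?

0

The deviation hurts exactly when the highest competing bid lies strictly between $2565.5 and $25753.1 — underbidding then forfeits a profitable win.
$736.2: below both → same outcome either way.
$2202.8: below both → same outcome either way.
$37371.9: above both → same outcome either way.
$1479.7: below both → same outcome either way.
$657.6: below both → same outcome either way.
$577.1: below both → same outcome either way.
$33267.2: above both → same outcome either way.
$2270.4: below both → same outcome either way.
Count: 0.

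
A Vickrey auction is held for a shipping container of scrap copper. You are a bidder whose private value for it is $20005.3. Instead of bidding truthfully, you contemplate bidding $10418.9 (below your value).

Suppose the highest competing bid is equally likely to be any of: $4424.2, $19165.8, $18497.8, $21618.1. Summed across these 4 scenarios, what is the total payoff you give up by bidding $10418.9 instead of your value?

The deviation costs you only when the competing bid falls strictly between $10418.9 and $20005.3; elsewhere both bids give the same outcome.
$4424.2: outcomes coincide → loss $0.
$19165.8: truthful payoff $839.5, deviation payoff $0 → loss $839.5.
$18497.8: truthful payoff $1507.5, deviation payoff $0 → loss $1507.5.
$21618.1: outcomes coincide → loss $0.
Total loss = $839.5 + $1507.5 = $2347.

$2347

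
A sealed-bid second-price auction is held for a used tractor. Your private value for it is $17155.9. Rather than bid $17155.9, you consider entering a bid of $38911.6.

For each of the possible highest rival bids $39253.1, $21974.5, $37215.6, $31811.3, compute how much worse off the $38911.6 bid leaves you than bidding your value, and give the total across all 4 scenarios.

The deviation costs you only when the competing bid falls strictly between $17155.9 and $38911.6; elsewhere both bids give the same outcome.
$39253.1: outcomes coincide → loss $0.
$21974.5: truthful payoff $0, deviation payoff −$4818.6 → loss $4818.6.
$37215.6: truthful payoff $0, deviation payoff −$20059.7 → loss $20059.7.
$31811.3: truthful payoff $0, deviation payoff −$14655.4 → loss $14655.4.
Total loss = $4818.6 + $20059.7 + $14655.4 = $39533.7.
Because the price is fixed by the runner-up's bid, deviating from your value can only change a good outcome into a bad one — never the reverse.

$39533.7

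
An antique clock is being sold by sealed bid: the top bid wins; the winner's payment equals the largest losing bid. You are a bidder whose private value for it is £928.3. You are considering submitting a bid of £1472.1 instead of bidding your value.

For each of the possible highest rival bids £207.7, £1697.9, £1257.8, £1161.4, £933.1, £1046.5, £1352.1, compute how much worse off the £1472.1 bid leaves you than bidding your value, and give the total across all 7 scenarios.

£1109.4

The deviation costs you only when the competing bid falls strictly between £928.3 and £1472.1; elsewhere both bids give the same outcome.
£207.7: outcomes coincide → loss £0.
£1697.9: outcomes coincide → loss £0.
£1257.8: truthful payoff £0, deviation payoff −£329.5 → loss £329.5.
£1161.4: truthful payoff £0, deviation payoff −£233.1 → loss £233.1.
£933.1: truthful payoff £0, deviation payoff −£4.8 → loss £4.8.
£1046.5: truthful payoff £0, deviation payoff −£118.2 → loss £118.2.
£1352.1: truthful payoff £0, deviation payoff −£423.8 → loss £423.8.
Total loss = £329.5 + £233.1 + £4.8 + £118.2 + £423.8 = £1109.4.
In a second-price auction your bid sets only whether you win, not what you pay, so bidding your true value is weakly dominant.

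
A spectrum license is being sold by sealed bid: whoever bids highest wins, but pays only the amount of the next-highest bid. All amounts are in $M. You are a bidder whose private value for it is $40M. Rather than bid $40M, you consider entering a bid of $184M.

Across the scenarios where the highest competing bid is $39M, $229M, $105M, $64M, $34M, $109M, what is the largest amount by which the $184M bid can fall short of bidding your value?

$39M: same outcome either way → loss $0M.
$229M: same outcome either way → loss $0M.
$105M: truthful gives $0M, deviation gives −$65M → loss $65M.
$64M: truthful gives $0M, deviation gives −$24M → loss $24M.
$34M: same outcome either way → loss $0M.
$109M: truthful gives $0M, deviation gives −$69M → loss $69M.
Maximum loss: $69M.

$69M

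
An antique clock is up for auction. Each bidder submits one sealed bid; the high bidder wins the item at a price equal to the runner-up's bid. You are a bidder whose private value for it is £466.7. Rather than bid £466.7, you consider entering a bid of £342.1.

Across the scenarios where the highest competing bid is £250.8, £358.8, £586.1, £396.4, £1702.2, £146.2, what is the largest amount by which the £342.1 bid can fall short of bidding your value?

£250.8: same outcome either way → loss £0.
£358.8: truthful gives £107.9, deviation gives £0 → loss £107.9.
£586.1: same outcome either way → loss £0.
£396.4: truthful gives £70.3, deviation gives £0 → loss £70.3.
£1702.2: same outcome either way → loss £0.
£146.2: same outcome either way → loss £0.
Maximum loss: £107.9.

£107.9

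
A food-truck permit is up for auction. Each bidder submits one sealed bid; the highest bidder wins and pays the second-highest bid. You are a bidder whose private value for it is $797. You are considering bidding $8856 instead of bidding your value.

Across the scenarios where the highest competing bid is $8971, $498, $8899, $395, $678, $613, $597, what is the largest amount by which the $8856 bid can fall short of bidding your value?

$8971: same outcome either way → loss $0.
$498: same outcome either way → loss $0.
$8899: same outcome either way → loss $0.
$395: same outcome either way → loss $0.
$678: same outcome either way → loss $0.
$613: same outcome either way → loss $0.
$597: same outcome either way → loss $0.
Maximum loss: $0.

$0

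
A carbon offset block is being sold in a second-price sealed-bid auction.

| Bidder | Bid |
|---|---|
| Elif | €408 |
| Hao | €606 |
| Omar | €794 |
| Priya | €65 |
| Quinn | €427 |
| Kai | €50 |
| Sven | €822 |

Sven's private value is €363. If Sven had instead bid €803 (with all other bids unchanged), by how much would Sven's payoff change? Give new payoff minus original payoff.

The highest bid among the other bidders is €794; Sven's bid doesn't change that.
Original bid €822: Sven is highest, pays the top rival bid €794; payoff €363 − €794 = −€431.
Alternative bid €803: Sven is highest, pays the top rival bid €794; payoff €363 − €794 = −€431.
Change in payoff = −€431 − (−€431) = €0.

€0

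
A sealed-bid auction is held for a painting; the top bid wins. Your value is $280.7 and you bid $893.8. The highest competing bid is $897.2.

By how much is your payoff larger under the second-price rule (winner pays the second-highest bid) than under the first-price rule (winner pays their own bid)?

Your bid $893.8 is below $897.2, so you lose under either rule.
Payoff is $0 in both cases; difference = $0.

$0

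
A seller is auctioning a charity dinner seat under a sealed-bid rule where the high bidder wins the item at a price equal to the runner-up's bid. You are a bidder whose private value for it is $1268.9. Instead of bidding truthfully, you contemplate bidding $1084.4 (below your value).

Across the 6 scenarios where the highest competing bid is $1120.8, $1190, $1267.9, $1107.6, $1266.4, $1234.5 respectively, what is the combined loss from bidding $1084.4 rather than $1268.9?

The deviation costs you only when the competing bid falls strictly between $1084.4 and $1268.9; elsewhere both bids give the same outcome.
$1120.8: truthful payoff $148.1, deviation payoff $0 → loss $148.1.
$1190: truthful payoff $78.9, deviation payoff $0 → loss $78.9.
$1267.9: truthful payoff $1, deviation payoff $0 → loss $1.
$1107.6: truthful payoff $161.3, deviation payoff $0 → loss $161.3.
$1266.4: truthful payoff $2.5, deviation payoff $0 → loss $2.5.
$1234.5: truthful payoff $34.4, deviation payoff $0 → loss $34.4.
Total loss = $148.1 + $78.9 + $1 + $161.3 + $2.5 + $34.4 = $426.2.
Because the price is fixed by the runner-up's bid, deviating from your value can only change a good outcome into a bad one — never the reverse.

$426.2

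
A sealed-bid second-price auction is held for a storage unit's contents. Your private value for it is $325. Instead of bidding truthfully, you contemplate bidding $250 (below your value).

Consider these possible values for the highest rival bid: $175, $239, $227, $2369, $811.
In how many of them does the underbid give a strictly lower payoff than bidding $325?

0

The deviation hurts exactly when the highest competing bid lies strictly between $250 and $325 — underbidding then forfeits a profitable win.
$175: below both → same outcome either way.
$239: below both → same outcome either way.
$227: below both → same outcome either way.
$2369: above both → same outcome either way.
$811: above both → same outcome either way.
Count: 0.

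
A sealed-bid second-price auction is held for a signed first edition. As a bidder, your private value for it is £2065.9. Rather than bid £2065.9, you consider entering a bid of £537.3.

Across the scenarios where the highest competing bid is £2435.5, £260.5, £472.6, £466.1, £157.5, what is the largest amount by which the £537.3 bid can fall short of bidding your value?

£2435.5: same outcome either way → loss £0.
£260.5: same outcome either way → loss £0.
£472.6: same outcome either way → loss £0.
£466.1: same outcome either way → loss £0.
£157.5: same outcome either way → loss £0.
Maximum loss: £0.

£0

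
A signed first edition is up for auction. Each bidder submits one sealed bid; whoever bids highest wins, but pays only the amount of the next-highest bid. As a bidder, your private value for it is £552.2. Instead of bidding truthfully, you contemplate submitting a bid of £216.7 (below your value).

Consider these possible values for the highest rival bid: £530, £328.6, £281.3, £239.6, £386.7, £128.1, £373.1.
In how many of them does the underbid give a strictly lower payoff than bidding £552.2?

6

The deviation hurts exactly when the highest competing bid lies strictly between £216.7 and £552.2 — underbidding then forfeits a profitable win.
£530: inside the interval → strictly worse (loss £22.2).
£328.6: inside the interval → strictly worse (loss £223.6).
£281.3: inside the interval → strictly worse (loss £270.9).
£239.6: inside the interval → strictly worse (loss £312.6).
£386.7: inside the interval → strictly worse (loss £165.5).
£128.1: below both → same outcome either way.
£373.1: inside the interval → strictly worse (loss £179.1).
Count: 6.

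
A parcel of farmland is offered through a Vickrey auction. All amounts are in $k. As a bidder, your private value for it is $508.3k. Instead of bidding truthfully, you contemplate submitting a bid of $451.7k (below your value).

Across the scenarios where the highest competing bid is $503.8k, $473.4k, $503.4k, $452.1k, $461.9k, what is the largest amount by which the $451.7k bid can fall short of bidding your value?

$503.8k: truthful gives $4.5k, deviation gives $0k → loss $4.5k.
$473.4k: truthful gives $34.9k, deviation gives $0k → loss $34.9k.
$503.4k: truthful gives $4.9k, deviation gives $0k → loss $4.9k.
$452.1k: truthful gives $56.2k, deviation gives $0k → loss $56.2k.
$461.9k: truthful gives $46.4k, deviation gives $0k → loss $46.4k.
Maximum loss: $56.2k.

$56.2k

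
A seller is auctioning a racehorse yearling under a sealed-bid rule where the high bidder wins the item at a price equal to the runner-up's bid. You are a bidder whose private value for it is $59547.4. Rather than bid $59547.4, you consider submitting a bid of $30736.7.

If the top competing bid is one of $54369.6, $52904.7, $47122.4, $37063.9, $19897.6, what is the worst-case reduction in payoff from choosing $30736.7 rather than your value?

$22483.5

$54369.6: truthful gives $5177.8, deviation gives $0 → loss $5177.8.
$52904.7: truthful gives $6642.7, deviation gives $0 → loss $6642.7.
$47122.4: truthful gives $12425, deviation gives $0 → loss $12425.
$37063.9: truthful gives $22483.5, deviation gives $0 → loss $22483.5.
$19897.6: same outcome either way → loss $0.
Maximum loss: $22483.5.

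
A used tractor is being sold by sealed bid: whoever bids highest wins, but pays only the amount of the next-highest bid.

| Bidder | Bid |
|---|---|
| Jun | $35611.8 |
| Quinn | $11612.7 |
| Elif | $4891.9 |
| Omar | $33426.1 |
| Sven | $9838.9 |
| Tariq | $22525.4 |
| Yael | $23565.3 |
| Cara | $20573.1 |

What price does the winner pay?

Highest bid: Jun at $35611.8, so Jun wins.
Second-highest bid: Omar at $33426.1 — that is the price the winner pays.

$33426.1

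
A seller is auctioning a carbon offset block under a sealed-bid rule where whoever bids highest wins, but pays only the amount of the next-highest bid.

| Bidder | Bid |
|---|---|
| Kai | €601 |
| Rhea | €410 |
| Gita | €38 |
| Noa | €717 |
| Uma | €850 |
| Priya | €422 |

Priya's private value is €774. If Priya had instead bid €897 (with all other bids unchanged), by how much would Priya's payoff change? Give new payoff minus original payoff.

The highest bid among the other bidders is €850; Priya's bid doesn't change that.
Original bid €422: Priya is not highest (top rival bid is €850); payoff €0.
Alternative bid €897: Priya is highest, pays the top rival bid €850; payoff €774 − €850 = −€76.
Change in payoff = −€76 − (€0) = −€76.

−€76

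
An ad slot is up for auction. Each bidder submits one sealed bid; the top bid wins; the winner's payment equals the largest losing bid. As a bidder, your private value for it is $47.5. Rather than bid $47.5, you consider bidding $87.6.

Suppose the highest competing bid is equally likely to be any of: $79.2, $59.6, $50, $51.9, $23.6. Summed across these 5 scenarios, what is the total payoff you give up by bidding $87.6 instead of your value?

$50.7

The deviation costs you only when the competing bid falls strictly between $47.5 and $87.6; elsewhere both bids give the same outcome.
$79.2: truthful payoff $0, deviation payoff −$31.7 → loss $31.7.
$59.6: truthful payoff $0, deviation payoff −$12.1 → loss $12.1.
$50: truthful payoff $0, deviation payoff −$2.5 → loss $2.5.
$51.9: truthful payoff $0, deviation payoff −$4.4 → loss $4.4.
$23.6: outcomes coincide → loss $0.
Total loss = $31.7 + $12.1 + $2.5 + $4.4 = $50.7.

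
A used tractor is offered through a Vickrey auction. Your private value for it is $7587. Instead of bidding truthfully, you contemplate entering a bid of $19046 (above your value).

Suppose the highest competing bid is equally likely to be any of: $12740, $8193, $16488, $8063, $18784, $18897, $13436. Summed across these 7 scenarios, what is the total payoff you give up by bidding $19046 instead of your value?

The deviation costs you only when the competing bid falls strictly between $7587 and $19046; elsewhere both bids give the same outcome.
$12740: truthful payoff $0, deviation payoff −$5153 → loss $5153.
$8193: truthful payoff $0, deviation payoff −$606 → loss $606.
$16488: truthful payoff $0, deviation payoff −$8901 → loss $8901.
$8063: truthful payoff $0, deviation payoff −$476 → loss $476.
$18784: truthful payoff $0, deviation payoff −$11197 → loss $11197.
$18897: truthful payoff $0, deviation payoff −$11310 → loss $11310.
$13436: truthful payoff $0, deviation payoff −$5849 → loss $5849.
Total loss = $5153 + $606 + $8901 + $476 + $11197 + $11310 + $5849 = $43492.

$43492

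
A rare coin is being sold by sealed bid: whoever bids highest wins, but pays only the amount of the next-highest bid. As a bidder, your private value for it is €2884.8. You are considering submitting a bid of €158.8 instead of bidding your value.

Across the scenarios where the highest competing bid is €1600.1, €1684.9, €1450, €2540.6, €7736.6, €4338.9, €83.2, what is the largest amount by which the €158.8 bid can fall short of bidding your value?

€1600.1: truthful gives €1284.7, deviation gives €0 → loss €1284.7.
€1684.9: truthful gives €1199.9, deviation gives €0 → loss €1199.9.
€1450: truthful gives €1434.8, deviation gives €0 → loss €1434.8.
€2540.6: truthful gives €344.2, deviation gives €0 → loss €344.2.
€7736.6: same outcome either way → loss €0.
€4338.9: same outcome either way → loss €0.
€83.2: same outcome either way → loss €0.
Maximum loss: €1434.8.

€1434.8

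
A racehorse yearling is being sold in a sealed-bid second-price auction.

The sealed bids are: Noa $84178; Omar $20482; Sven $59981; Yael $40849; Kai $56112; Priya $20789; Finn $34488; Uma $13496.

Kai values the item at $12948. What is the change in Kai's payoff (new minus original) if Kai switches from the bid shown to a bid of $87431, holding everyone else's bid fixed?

−$71230

The highest bid among the other bidders is $84178; Kai's bid doesn't change that.
Original bid $56112: Kai is not highest (top rival bid is $84178); payoff $0.
Alternative bid $87431: Kai is highest, pays the top rival bid $84178; payoff $12948 − $84178 = −$71230.
Change in payoff = −$71230 − ($0) = −$71230.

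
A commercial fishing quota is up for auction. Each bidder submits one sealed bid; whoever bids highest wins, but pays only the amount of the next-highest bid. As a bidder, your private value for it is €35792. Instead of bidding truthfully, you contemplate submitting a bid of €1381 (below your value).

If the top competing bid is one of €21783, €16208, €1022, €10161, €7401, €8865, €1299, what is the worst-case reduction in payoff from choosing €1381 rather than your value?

€21783: truthful gives €14009, deviation gives €0 → loss €14009.
€16208: truthful gives €19584, deviation gives €0 → loss €19584.
€1022: same outcome either way → loss €0.
€10161: truthful gives €25631, deviation gives €0 → loss €25631.
€7401: truthful gives €28391, deviation gives €0 → loss €28391.
€8865: truthful gives €26927, deviation gives €0 → loss €26927.
€1299: same outcome either way → loss €0.
Maximum loss: €28391.

€28391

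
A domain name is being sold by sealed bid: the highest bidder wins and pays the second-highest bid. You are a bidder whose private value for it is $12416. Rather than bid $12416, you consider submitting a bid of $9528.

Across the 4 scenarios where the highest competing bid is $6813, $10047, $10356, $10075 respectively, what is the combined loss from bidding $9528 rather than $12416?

The deviation costs you only when the competing bid falls strictly between $9528 and $12416; elsewhere both bids give the same outcome.
$6813: outcomes coincide → loss $0.
$10047: truthful payoff $2369, deviation payoff $0 → loss $2369.
$10356: truthful payoff $2060, deviation payoff $0 → loss $2060.
$10075: truthful payoff $2341, deviation payoff $0 → loss $2341.
Total loss = $2369 + $2060 + $2341 = $6770.

$6770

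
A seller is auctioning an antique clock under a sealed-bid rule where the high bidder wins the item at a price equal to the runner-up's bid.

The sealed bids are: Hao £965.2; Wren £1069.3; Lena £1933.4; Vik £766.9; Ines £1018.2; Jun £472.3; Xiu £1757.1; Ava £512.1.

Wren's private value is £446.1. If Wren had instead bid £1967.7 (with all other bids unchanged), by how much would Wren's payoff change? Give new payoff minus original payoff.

The highest bid among the other bidders is £1933.4; Wren's bid doesn't change that.
Original bid £1069.3: Wren is not highest (top rival bid is £1933.4); payoff £0.
Alternative bid £1967.7: Wren is highest, pays the top rival bid £1933.4; payoff £446.1 − £1933.4 = −£1487.3.
Change in payoff = −£1487.3 − (£0) = −£1487.3.

−£1487.3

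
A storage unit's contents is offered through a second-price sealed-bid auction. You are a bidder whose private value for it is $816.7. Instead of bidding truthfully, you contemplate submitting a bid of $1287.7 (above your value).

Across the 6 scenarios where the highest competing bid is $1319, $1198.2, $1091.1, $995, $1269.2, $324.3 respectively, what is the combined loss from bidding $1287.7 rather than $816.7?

$1286.7

The deviation costs you only when the competing bid falls strictly between $816.7 and $1287.7; elsewhere both bids give the same outcome.
$1319: outcomes coincide → loss $0.
$1198.2: truthful payoff $0, deviation payoff −$381.5 → loss $381.5.
$1091.1: truthful payoff $0, deviation payoff −$274.4 → loss $274.4.
$995: truthful payoff $0, deviation payoff −$178.3 → loss $178.3.
$1269.2: truthful payoff $0, deviation payoff −$452.5 → loss $452.5.
$324.3: outcomes coincide → loss $0.
Total loss = $381.5 + $274.4 + $178.3 + $452.5 = $1286.7.
Truthful bidding weakly dominates here: raising your bid can only win items priced above your value, and lowering it can only forfeit items priced below.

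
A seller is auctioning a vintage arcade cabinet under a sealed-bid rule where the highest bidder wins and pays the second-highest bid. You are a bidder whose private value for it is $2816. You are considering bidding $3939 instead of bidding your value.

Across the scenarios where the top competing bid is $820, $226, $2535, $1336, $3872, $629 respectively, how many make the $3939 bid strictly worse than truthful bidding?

1

The deviation hurts exactly when the highest competing bid lies strictly between $2816 and $3939 — overbidding then wins at a price above your value.
$820: below both → same outcome either way.
$226: below both → same outcome either way.
$2535: below both → same outcome either way.
$1336: below both → same outcome either way.
$3872: inside the interval → strictly worse (loss $1056).
$629: below both → same outcome either way.
Count: 1.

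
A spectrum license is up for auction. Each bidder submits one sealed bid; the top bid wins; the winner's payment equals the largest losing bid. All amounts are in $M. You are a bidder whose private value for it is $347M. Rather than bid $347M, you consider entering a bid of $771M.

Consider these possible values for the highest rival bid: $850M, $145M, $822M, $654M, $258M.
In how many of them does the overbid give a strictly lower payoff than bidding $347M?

1

The deviation hurts exactly when the highest competing bid lies strictly between $347M and $771M — overbidding then wins at a price above your value.
$850M: above both → same outcome either way.
$145M: below both → same outcome either way.
$822M: above both → same outcome either way.
$654M: inside the interval → strictly worse (loss $307M).
$258M: below both → same outcome either way.
Count: 1.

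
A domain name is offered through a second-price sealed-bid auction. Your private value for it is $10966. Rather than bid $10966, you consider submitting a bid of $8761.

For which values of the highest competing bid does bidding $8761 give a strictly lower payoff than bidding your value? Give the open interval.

If the competing bid is below $8761, both bids win at the same price — no difference.
If it is above $10966, both bids lose — no difference.
If it lies strictly between $8761 and $10966, bidding your value wins at a price below your value (positive payoff) while bidding $8761 loses (payoff 0).
So the deviation strictly hurts on the open interval ($8761, $10966).
In a second-price auction your bid sets only whether you win, not what you pay, so bidding your true value is weakly dominant.

($8761, $10966)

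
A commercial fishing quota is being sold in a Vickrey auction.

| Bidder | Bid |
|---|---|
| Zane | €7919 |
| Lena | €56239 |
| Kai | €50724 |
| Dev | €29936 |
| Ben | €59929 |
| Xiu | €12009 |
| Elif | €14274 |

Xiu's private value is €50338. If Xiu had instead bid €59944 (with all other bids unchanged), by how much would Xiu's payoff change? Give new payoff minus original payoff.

The highest bid among the other bidders is €59929; Xiu's bid doesn't change that.
Original bid €12009: Xiu is not highest (top rival bid is €59929); payoff €0.
Alternative bid €59944: Xiu is highest, pays the top rival bid €59929; payoff €50338 − €59929 = −€9591.
Change in payoff = −€9591 − (€0) = −€9591.

−€9591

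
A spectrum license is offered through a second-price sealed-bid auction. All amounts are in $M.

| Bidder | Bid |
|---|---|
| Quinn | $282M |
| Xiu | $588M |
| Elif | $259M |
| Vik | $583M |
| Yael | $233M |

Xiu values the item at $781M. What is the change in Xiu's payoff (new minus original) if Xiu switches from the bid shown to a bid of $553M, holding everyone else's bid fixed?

The highest bid among the other bidders is $583M; Xiu's bid doesn't change that.
Original bid $588M: Xiu is highest, pays the top rival bid $583M; payoff $781M − $583M = $198M.
Alternative bid $553M: Xiu is not highest (top rival bid is $583M); payoff $0M.
Change in payoff = $0M − ($198M) = −$198M.

−$198M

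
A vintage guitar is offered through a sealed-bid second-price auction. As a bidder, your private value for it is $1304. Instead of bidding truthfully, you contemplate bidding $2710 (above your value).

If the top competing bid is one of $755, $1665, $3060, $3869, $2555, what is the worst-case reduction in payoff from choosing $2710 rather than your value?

$755: same outcome either way → loss $0.
$1665: truthful gives $0, deviation gives −$361 → loss $361.
$3060: same outcome either way → loss $0.
$3869: same outcome either way → loss $0.
$2555: truthful gives $0, deviation gives −$1251 → loss $1251.
Maximum loss: $1251.

$1251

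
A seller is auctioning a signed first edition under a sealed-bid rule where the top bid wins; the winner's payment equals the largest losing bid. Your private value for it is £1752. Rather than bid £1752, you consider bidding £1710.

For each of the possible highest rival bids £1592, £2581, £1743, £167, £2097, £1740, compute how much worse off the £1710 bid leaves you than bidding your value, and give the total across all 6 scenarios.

The deviation costs you only when the competing bid falls strictly between £1710 and £1752; elsewhere both bids give the same outcome.
£1592: outcomes coincide → loss £0.
£2581: outcomes coincide → loss £0.
£1743: truthful payoff £9, deviation payoff £0 → loss £9.
£167: outcomes coincide → loss £0.
£2097: outcomes coincide → loss £0.
£1740: truthful payoff £12, deviation payoff £0 → loss £12.
Total loss = £9 + £12 = £21.
In a second-price auction your bid sets only whether you win, not what you pay, so bidding your true value is weakly dominant.

£21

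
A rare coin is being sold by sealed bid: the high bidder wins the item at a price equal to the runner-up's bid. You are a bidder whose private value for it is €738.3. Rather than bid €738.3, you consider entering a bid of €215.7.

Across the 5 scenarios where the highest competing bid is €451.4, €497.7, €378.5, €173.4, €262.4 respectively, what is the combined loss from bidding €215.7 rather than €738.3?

The deviation costs you only when the competing bid falls strictly between €215.7 and €738.3; elsewhere both bids give the same outcome.
€451.4: truthful payoff €286.9, deviation payoff €0 → loss €286.9.
€497.7: truthful payoff €240.6, deviation payoff €0 → loss €240.6.
€378.5: truthful payoff €359.8, deviation payoff €0 → loss €359.8.
€173.4: outcomes coincide → loss €0.
€262.4: truthful payoff €475.9, deviation payoff €0 → loss €475.9.
Total loss = €286.9 + €240.6 + €359.8 + €475.9 = €1363.2.

€1363.2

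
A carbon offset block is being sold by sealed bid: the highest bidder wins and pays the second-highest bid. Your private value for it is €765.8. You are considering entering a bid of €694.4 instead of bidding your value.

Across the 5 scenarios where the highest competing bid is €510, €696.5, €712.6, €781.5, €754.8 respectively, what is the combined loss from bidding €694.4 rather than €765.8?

The deviation costs you only when the competing bid falls strictly between €694.4 and €765.8; elsewhere both bids give the same outcome.
€510: outcomes coincide → loss €0.
€696.5: truthful payoff €69.3, deviation payoff €0 → loss €69.3.
€712.6: truthful payoff €53.2, deviation payoff €0 → loss €53.2.
€781.5: outcomes coincide → loss €0.
€754.8: truthful payoff €11, deviation payoff €0 → loss €11.
Total loss = €69.3 + €53.2 + €11 = €133.5.

€133.5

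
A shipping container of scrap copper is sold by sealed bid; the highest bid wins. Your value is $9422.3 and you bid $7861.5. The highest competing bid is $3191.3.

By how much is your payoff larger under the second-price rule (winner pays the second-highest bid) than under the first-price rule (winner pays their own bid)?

$4670.2

You have the highest bid, so you win under either rule.
Second-price: pay $3191.3 → payoff $6231.
First-price: pay your own bid $7861.5 → payoff $1560.8.
Difference = $6231 − ($1560.8) = $4670.2.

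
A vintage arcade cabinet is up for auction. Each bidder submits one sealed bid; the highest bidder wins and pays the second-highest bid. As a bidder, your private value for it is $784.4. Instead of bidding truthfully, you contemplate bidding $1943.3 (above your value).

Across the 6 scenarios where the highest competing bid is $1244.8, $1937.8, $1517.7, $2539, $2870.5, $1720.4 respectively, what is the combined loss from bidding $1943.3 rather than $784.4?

The deviation costs you only when the competing bid falls strictly between $784.4 and $1943.3; elsewhere both bids give the same outcome.
$1244.8: truthful payoff $0, deviation payoff −$460.4 → loss $460.4.
$1937.8: truthful payoff $0, deviation payoff −$1153.4 → loss $1153.4.
$1517.7: truthful payoff $0, deviation payoff −$733.3 → loss $733.3.
$2539: outcomes coincide → loss $0.
$2870.5: outcomes coincide → loss $0.
$1720.4: truthful payoff $0, deviation payoff −$936 → loss $936.
Total loss = $460.4 + $1153.4 + $733.3 + $936 = $3283.1.

$3283.1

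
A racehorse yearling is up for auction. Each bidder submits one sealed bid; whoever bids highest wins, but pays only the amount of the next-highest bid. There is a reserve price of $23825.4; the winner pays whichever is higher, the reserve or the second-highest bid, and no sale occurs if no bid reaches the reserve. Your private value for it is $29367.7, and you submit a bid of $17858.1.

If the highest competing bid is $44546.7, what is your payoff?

Your bid $17858.1 is below the highest competing bid $44546.7, so you lose. Payoff $0.

$0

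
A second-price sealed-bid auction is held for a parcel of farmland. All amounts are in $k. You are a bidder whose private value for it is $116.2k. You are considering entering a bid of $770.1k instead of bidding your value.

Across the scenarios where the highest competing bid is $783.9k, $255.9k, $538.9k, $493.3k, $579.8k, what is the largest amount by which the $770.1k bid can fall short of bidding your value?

$783.9k: same outcome either way → loss $0k.
$255.9k: truthful gives $0k, deviation gives −$139.7k → loss $139.7k.
$538.9k: truthful gives $0k, deviation gives −$422.7k → loss $422.7k.
$493.3k: truthful gives $0k, deviation gives −$377.1k → loss $377.1k.
$579.8k: truthful gives $0k, deviation gives −$463.6k → loss $463.6k.
Maximum loss: $463.6k.

$463.6k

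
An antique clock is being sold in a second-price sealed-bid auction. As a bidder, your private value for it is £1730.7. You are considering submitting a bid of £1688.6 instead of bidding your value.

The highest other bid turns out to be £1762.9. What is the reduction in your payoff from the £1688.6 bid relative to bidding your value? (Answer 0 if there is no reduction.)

£0

Bidding your value £1730.7: you lose (since £1730.7 < £1762.9). Payoff £0.
Bidding £1688.6: you lose. Payoff £0.
Difference = £0 − £0 = £0; both bids lead to the same outcome because the competing bid is above both your value and your alternative bid.
In a second-price auction your bid sets only whether you win, not what you pay, so bidding your true value is weakly dominant.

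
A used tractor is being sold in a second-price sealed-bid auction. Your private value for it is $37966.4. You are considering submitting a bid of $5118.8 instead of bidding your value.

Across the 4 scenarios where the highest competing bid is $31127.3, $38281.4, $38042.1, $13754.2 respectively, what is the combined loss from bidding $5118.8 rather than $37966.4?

The deviation costs you only when the competing bid falls strictly between $5118.8 and $37966.4; elsewhere both bids give the same outcome.
$31127.3: truthful payoff $6839.1, deviation payoff $0 → loss $6839.1.
$38281.4: outcomes coincide → loss $0.
$38042.1: outcomes coincide → loss $0.
$13754.2: truthful payoff $24212.2, deviation payoff $0 → loss $24212.2.
Total loss = $6839.1 + $24212.2 = $31051.3.

$31051.3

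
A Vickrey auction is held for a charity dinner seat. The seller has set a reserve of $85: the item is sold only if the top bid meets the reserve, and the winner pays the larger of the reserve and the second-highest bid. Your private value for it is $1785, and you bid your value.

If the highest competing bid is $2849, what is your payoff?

$0

Your bid $1785 is below the highest competing bid $2849, so you lose. Payoff $0.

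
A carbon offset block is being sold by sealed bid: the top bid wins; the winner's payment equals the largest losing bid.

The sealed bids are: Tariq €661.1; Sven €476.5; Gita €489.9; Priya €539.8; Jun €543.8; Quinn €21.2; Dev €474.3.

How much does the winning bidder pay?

Highest bid: Tariq at €661.1, so Tariq wins.
Second-highest bid: Jun at €543.8 — that is the price the winner pays.

€543.8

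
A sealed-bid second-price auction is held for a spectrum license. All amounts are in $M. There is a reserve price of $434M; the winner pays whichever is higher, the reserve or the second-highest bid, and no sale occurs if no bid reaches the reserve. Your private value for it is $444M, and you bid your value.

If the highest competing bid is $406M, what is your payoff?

$10M

Your bid $444M is the highest and exceeds the reserve.
Price = max(second-highest bid, reserve) = max($406M, $434M) = $434M.
Payoff = $444M − $434M = $10M.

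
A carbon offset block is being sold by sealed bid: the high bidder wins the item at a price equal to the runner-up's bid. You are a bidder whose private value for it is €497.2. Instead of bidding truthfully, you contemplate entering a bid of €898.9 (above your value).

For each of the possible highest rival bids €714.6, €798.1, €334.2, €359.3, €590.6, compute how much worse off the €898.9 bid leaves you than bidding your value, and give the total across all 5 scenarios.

The deviation costs you only when the competing bid falls strictly between €497.2 and €898.9; elsewhere both bids give the same outcome.
€714.6: truthful payoff €0, deviation payoff −€217.4 → loss €217.4.
€798.1: truthful payoff €0, deviation payoff −€300.9 → loss €300.9.
€334.2: outcomes coincide → loss €0.
€359.3: outcomes coincide → loss €0.
€590.6: truthful payoff €0, deviation payoff −€93.4 → loss €93.4.
Total loss = €217.4 + €300.9 + €93.4 = €611.7.

€611.7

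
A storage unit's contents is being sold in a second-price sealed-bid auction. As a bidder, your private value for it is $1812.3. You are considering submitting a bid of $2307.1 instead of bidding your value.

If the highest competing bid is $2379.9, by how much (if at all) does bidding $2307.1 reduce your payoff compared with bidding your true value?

Bidding your value $1812.3: you lose (since $1812.3 < $2379.9). Payoff $0.
Bidding $2307.1: you lose. Payoff $0.
Difference = $0 − $0 = $0; both bids lead to the same outcome because the competing bid is above both your value and your alternative bid.
In a second-price auction your bid sets only whether you win, not what you pay, so bidding your true value is weakly dominant.

$0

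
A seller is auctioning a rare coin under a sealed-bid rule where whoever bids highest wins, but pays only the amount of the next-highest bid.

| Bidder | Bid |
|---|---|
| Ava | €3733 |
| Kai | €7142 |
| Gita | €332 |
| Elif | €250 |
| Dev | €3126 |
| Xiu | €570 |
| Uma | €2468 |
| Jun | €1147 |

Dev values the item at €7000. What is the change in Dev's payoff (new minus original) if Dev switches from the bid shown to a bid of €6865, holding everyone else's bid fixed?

€0

The highest bid among the other bidders is €7142; Dev's bid doesn't change that.
Original bid €3126: Dev is not highest (top rival bid is €7142); payoff €0.
Alternative bid €6865: Dev is not highest (top rival bid is €7142); payoff €0.
Change in payoff = €0 − (€0) = €0.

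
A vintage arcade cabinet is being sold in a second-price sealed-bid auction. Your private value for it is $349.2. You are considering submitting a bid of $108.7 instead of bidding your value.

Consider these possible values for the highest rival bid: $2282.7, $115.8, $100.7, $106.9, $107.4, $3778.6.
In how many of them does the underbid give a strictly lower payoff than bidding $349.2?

The deviation hurts exactly when the highest competing bid lies strictly between $108.7 and $349.2 — underbidding then forfeits a profitable win.
$2282.7: above both → same outcome either way.
$115.8: inside the interval → strictly worse (loss $233.4).
$100.7: below both → same outcome either way.
$106.9: below both → same outcome either way.
$107.4: below both → same outcome either way.
$3778.6: above both → same outcome either way.
Count: 1.

1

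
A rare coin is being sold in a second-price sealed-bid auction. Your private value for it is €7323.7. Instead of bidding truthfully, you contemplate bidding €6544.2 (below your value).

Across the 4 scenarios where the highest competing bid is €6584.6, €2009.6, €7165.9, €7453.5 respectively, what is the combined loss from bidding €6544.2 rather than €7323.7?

The deviation costs you only when the competing bid falls strictly between €6544.2 and €7323.7; elsewhere both bids give the same outcome.
€6584.6: truthful payoff €739.1, deviation payoff €0 → loss €739.1.
€2009.6: outcomes coincide → loss €0.
€7165.9: truthful payoff €157.8, deviation payoff €0 → loss €157.8.
€7453.5: outcomes coincide → loss €0.
Total loss = €739.1 + €157.8 = €896.9.
In a second-price auction your bid sets only whether you win, not what you pay, so bidding your true value is weakly dominant.

€896.9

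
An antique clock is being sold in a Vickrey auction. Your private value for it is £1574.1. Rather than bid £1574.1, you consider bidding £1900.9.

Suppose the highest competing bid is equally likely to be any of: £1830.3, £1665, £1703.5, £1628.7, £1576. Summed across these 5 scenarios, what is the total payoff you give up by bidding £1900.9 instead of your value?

£533

The deviation costs you only when the competing bid falls strictly between £1574.1 and £1900.9; elsewhere both bids give the same outcome.
£1830.3: truthful payoff £0, deviation payoff −£256.2 → loss £256.2.
£1665: truthful payoff £0, deviation payoff −£90.9 → loss £90.9.
£1703.5: truthful payoff £0, deviation payoff −£129.4 → loss £129.4.
£1628.7: truthful payoff £0, deviation payoff −£54.6 → loss £54.6.
£1576: truthful payoff £0, deviation payoff −£1.9 → loss £1.9.
Total loss = £256.2 + £90.9 + £129.4 + £54.6 + £1.9 = £533.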